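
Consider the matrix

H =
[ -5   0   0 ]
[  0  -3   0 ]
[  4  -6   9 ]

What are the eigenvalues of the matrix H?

-5, -3, 9

H is lower triangular, so its eigenvalues are the diagonal entries.
Diagonal: -5, -3, 9.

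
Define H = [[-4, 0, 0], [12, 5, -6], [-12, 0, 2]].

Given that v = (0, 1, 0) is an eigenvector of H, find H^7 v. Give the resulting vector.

First find the eigenvalue: Hv = (0, 5, 0) = 5·(0, 1, 0), so λ = 5.
Then H^7 v = λ^7·v = 5^7·(0, 1, 0) = 78125·(0, 1, 0) = (0, 78125, 0).

(0, 78125, 0)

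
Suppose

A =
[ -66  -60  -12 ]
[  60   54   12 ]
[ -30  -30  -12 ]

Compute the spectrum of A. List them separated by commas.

-12, -6, -6

Compute the characteristic polynomial p(λ) = det(λI - A).
Expanding the 3×3 determinant: p(λ) = λ^3 + 24λ^2 + 180λ + 432.
Rational-root test: λ = -12 gives p(-12) = 0.
Factor out (λ + 12): p(λ) = (λ + 12)·(λ^2 + 12λ + 36).
The quadratic factor is (λ + 6)^2.
Eigenvalues: -12, -6, -6.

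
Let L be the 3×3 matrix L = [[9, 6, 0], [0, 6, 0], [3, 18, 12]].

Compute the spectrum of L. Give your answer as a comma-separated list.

The characteristic polynomial is p(μ) = det(μI - L).
Cofactor expansion gives p(μ) = μ^3 - 27μ^2 + 234μ - 648.
Try μ = 6: p(6) = 0, so 6 is a root.
Dividing by (μ - 6) leaves μ^2 - 21μ + 108.
The quadratic factors as (μ - 9)·(μ - 12).
Eigenvalues: 6, 9, 12.

6, 9, 12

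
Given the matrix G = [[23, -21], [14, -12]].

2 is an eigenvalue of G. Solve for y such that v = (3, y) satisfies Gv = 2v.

3

We need (G - 2I)v = 0.
G - 2I = [[21, -21], [14, -14]].
Row 1: (21)·3 + (-21)·y = 0
Row 2: (14)·3 + (-14)·y = 0
Solving gives y = 3.
Check: G·(3, 3) = (6, 6) = 2·(3, 3).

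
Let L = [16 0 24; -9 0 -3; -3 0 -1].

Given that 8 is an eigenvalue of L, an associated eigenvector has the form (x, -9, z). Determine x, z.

We need (L - 8I)v = 0.
L - 8I = [[8, 0, 24], [-9, -8, -3], [-3, 0, -9]].
Row 1: (8)·x + (0)·-9 + (24)·z = 0
Row 2: (-9)·x + (-8)·-9 + (-3)·z = 0
Row 3: (-3)·x + (0)·-9 + (-9)·z = 0
Solving gives x = 9, z = -3.
Check: L·(9, -9, -3) = (72, -72, -24) = 8·(9, -9, -3).

9, -3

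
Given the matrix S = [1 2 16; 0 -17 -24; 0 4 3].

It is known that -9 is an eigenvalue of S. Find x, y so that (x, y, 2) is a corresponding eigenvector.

We need (S + 9I)v = 0.
S + 9I = [[10, 2, 16], [0, -8, -24], [0, 4, 12]].
Row 1: (10)·x + (2)·y + (16)·2 = 0
Row 2: (0)·x + (-8)·y + (-24)·2 = 0
Row 3: (0)·x + (4)·y + (12)·2 = 0
Solving gives x = -2, y = -6.
Check: S·(-2, -6, 2) = (18, 54, -18) = -9·(-2, -6, 2).

-2, -6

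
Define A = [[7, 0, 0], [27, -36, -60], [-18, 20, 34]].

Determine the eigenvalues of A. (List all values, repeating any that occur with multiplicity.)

Set up det(λI - A) = 0.
Cofactor expansion gives p(λ) = λ^3 - 5λ^2 - 38λ + 168.
Since p(4) = 0, λ = 4 is a root.
Factor out (λ - 4): p(λ) = (λ - 4)·(λ^2 - λ - 42).
The quadratic factors as (λ + 6)·(λ - 7).
Eigenvalues: -6, 4, 7.

-6, 4, 7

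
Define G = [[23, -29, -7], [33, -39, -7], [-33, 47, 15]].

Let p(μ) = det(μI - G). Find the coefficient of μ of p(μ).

-82

p(μ) = μ^3 + μ^2 - 82μ + 80.
The coefficient of μ is -82.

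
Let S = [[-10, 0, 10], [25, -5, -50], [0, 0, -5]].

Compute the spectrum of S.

-10, -5, -5

Set up det(μI - S) = 0.
Expanding the 3×3 determinant: p(μ) = μ^3 + 20μ^2 + 125μ + 250.
Rational-root test: μ = -10 gives p(-10) = 0.
Dividing by (μ + 10) leaves μ^2 + 10μ + 25.
The quadratic factor is (μ + 5)^2.
Eigenvalues: -10, -5, -5.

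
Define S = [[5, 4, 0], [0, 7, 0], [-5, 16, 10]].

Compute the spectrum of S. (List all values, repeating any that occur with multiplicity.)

5, 7, 10

Set up det(rI - S) = 0.
Cofactor expansion gives p(r) = r^3 - 22r^2 + 155r - 350.
Rational-root test: r = 10 gives p(10) = 0.
Factor out (r - 10): p(r) = (r - 10)·(r^2 - 12r + 35).
The quadratic factors as (r - 5)·(r - 7).
Eigenvalues: 5, 7, 10.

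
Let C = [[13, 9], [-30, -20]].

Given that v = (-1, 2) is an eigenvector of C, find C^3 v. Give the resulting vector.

(125, -250)

First find the eigenvalue: Cv = (5, -10) = -5·(-1, 2), so λ = -5.
Then C^3 v = λ^3·v = (-5)^3·(-1, 2) = -125·(-1, 2) = (125, -250).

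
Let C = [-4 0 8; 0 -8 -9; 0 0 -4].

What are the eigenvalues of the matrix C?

-8, -4, -4

C is upper triangular, so its eigenvalues are the diagonal entries.
Diagonal: -4, -8, -4.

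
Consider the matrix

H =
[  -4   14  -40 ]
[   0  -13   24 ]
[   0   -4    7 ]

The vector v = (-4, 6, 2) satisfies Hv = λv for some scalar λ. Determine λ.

Compute Hv: H·(-4, 6, 2) = (20, -30, -10).
Since Hv = λv, compare component 1: 20 = λ·-4, so λ = -5.

-5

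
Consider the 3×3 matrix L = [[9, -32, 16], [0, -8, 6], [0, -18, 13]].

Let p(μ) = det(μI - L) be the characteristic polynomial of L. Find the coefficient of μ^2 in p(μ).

-14

The coefficient of μ^2 of det(μI - L) is −trace(L).
trace(L) = (9) + (-8) + (13) = 14, so the coefficient is -14.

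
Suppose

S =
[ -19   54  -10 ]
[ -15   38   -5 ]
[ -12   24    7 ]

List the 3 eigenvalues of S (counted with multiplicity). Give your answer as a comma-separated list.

Compute the characteristic polynomial p(s) = det(sI - S).
Expanding along the first row, p(s) = s^3 - 26s^2 + 221s - 616.
Rational-root test: s = 11 gives p(11) = 0.
Factor out (s - 11): p(s) = (s - 11)·(s^2 - 15s + 56).
The quadratic factors as (s - 7)·(s - 8).
Eigenvalues: 7, 8, 11.

7, 8, 11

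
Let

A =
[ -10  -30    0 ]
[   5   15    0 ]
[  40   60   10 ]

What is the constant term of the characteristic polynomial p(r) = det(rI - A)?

p(0) = det(0·I − A) = det(−A) = (−1)^3·det(A).
det(A) = 0, so p(0) = 0.

0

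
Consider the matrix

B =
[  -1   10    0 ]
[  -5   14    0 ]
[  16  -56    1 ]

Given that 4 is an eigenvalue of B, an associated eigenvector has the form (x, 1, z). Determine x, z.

We need (B - 4I)v = 0.
B - 4I = [[-5, 10, 0], [-5, 10, 0], [16, -56, -3]].
Row 1: (-5)·x + (10)·1 + (0)·z = 0
Row 2: (-5)·x + (10)·1 + (0)·z = 0
Row 3: (16)·x + (-56)·1 + (-3)·z = 0
Solving gives x = 2, z = -8.
Check: B·(2, 1, -8) = (8, 4, -32) = 4·(2, 1, -8).

2, -8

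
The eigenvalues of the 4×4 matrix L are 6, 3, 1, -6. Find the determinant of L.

-108

det(L) is the product of the eigenvalues: (6) · (3) · (1) · (-6) = -108.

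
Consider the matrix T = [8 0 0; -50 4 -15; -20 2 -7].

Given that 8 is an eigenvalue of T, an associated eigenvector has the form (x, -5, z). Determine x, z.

We need (T - 8I)v = 0.
T - 8I = [[0, 0, 0], [-50, -4, -15], [-20, 2, -15]].
Row 1: (0)·x + (0)·-5 + (0)·z = 0
Row 2: (-50)·x + (-4)·-5 + (-15)·z = 0
Row 3: (-20)·x + (2)·-5 + (-15)·z = 0
Solving gives x = 1, z = -2.
Check: T·(1, -5, -2) = (8, -40, -16) = 8·(1, -5, -2).

1, -2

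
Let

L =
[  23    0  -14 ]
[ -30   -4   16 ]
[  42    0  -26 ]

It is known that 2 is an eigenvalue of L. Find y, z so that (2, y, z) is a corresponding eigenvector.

-2, 3

We need (L - 2I)v = 0.
L - 2I = [[21, 0, -14], [-30, -6, 16], [42, 0, -28]].
Row 1: (21)·2 + (0)·y + (-14)·z = 0
Row 2: (-30)·2 + (-6)·y + (16)·z = 0
Row 3: (42)·2 + (0)·y + (-28)·z = 0
Solving gives y = -2, z = 3.
Check: L·(2, -2, 3) = (4, -4, 6) = 2·(2, -2, 3).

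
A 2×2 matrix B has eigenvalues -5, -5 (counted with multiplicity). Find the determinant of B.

det(B) is the product of the eigenvalues: (-5) · (-5) = 25.

25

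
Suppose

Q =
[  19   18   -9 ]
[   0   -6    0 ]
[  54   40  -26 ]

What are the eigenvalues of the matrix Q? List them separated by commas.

Compute the characteristic polynomial p(r) = det(rI - Q).
Expanding along the first row, p(r) = r^3 + 13r^2 + 34r - 48.
Try r = -6: p(-6) = 0, so -6 is a root.
Dividing by (r + 6) leaves r^2 + 7r - 8.
The quadratic factors as (r + 8)·(r - 1).
Eigenvalues: -8, -6, 1.

-8, -6, 1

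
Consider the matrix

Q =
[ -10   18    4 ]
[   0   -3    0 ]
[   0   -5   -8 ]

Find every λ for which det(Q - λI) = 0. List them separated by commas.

-10, -8, -3

Set up det(λI - Q) = 0.
Expanding along the first row, p(λ) = λ^3 + 21λ^2 + 134λ + 240.
Try λ = -3: p(-3) = 0, so -3 is a root.
Dividing by (λ + 3) leaves λ^2 + 18λ + 80.
The quadratic factors as (λ + 10)·(λ + 8).
Eigenvalues: -10, -8, -3.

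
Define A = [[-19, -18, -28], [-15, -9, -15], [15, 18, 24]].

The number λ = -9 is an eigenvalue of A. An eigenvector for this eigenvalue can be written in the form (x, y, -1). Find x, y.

1, 1

We need (A + 9I)v = 0.
A + 9I = [[-10, -18, -28], [-15, 0, -15], [15, 18, 33]].
Row 1: (-10)·x + (-18)·y + (-28)·-1 = 0
Row 2: (-15)·x + (0)·y + (-15)·-1 = 0
Row 3: (15)·x + (18)·y + (33)·-1 = 0
Solving gives x = 1, y = 1.
Check: A·(1, 1, -1) = (-9, -9, 9) = -9·(1, 1, -1).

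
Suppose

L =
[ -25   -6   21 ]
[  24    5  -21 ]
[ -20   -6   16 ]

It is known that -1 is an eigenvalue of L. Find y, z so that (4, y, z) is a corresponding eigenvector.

-2, 4

We need (L + 1I)v = 0.
L + 1I = [[-24, -6, 21], [24, 6, -21], [-20, -6, 17]].
Row 1: (-24)·4 + (-6)·y + (21)·z = 0
Row 2: (24)·4 + (6)·y + (-21)·z = 0
Row 3: (-20)·4 + (-6)·y + (17)·z = 0
Solving gives y = -2, z = 4.
Check: L·(4, -2, 4) = (-4, 2, -4) = -1·(4, -2, 4).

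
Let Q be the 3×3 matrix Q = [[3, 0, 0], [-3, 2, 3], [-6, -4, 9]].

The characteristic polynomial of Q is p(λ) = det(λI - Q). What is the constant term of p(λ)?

-90

p(λ) = λ^3 - 14λ^2 + 63λ - 90.
The constant term is -90.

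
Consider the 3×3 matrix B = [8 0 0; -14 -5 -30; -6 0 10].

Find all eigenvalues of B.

-5, 8, 10

The characteristic polynomial is p(λ) = det(λI - B).
Expanding the 3×3 determinant: p(λ) = λ^3 - 13λ^2 - 10λ + 400.
Rational-root test: λ = 8 gives p(8) = 0.
Factor out (λ - 8): p(λ) = (λ - 8)·(λ^2 - 5λ - 50).
The quadratic factors as (λ + 5)·(λ - 10).
Eigenvalues: -5, 8, 10.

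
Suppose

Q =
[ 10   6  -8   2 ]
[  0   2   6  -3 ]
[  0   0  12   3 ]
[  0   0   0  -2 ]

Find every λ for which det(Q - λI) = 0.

-2, 2, 10, 12

Q is upper triangular, so its eigenvalues are the diagonal entries.
Diagonal: 10, 2, 12, -2.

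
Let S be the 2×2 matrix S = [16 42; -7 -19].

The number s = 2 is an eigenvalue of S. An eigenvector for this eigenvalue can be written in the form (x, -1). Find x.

We need (S - 2I)v = 0.
S - 2I = [[14, 42], [-7, -21]].
Row 1: (14)·x + (42)·-1 = 0
Row 2: (-7)·x + (-21)·-1 = 0
Solving gives x = 3.
Check: S·(3, -1) = (6, -2) = 2·(3, -1).

3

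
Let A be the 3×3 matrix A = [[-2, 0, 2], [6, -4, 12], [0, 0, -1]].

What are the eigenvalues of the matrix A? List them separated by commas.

Compute the characteristic polynomial p(λ) = det(λI - A).
Cofactor expansion gives p(λ) = λ^3 + 7λ^2 + 14λ + 8.
Rational-root test: λ = -1 gives p(-1) = 0.
Factor out (λ + 1): p(λ) = (λ + 1)·(λ^2 + 6λ + 8).
The quadratic factors as (λ + 4)·(λ + 2).
Eigenvalues: -4, -2, -1.

-4, -2, -1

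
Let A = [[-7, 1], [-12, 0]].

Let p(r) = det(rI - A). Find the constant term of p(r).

p(r) = r^2 + 7r + 12.
The constant term is 12.

12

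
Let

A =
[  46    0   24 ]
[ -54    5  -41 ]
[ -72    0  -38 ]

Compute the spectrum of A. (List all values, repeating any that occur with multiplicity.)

Compute the characteristic polynomial p(r) = det(rI - A).
Expanding the 3×3 determinant: p(r) = r^3 - 13r^2 + 20r + 100.
Since p(-2) = 0, r = -2 is a root.
Dividing by (r + 2) leaves r^2 - 15r + 50.
The quadratic factors as (r - 5)·(r - 10).
Eigenvalues: -2, 5, 10.

-2, 5, 10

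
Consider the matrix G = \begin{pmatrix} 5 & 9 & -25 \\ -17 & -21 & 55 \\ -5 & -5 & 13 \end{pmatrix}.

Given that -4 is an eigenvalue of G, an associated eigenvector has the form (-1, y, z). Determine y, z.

We need (G + 4I)v = 0.
G + 4I = [[9, 9, -25], [-17, -17, 55], [-5, -5, 17]].
Row 1: (9)·-1 + (9)·y + (-25)·z = 0
Row 2: (-17)·-1 + (-17)·y + (55)·z = 0
Row 3: (-5)·-1 + (-5)·y + (17)·z = 0
Solving gives y = 1, z = 0.
Check: G·(-1, 1, 0) = (4, -4, 0) = -4·(-1, 1, 0).

1, 0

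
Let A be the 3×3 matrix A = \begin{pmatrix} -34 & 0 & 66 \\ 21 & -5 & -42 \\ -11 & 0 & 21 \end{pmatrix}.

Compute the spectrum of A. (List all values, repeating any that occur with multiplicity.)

Compute the characteristic polynomial p(t) = det(tI - A).
Cofactor expansion gives p(t) = t^3 + 18t^2 + 77t + 60.
Try t = -12: p(-12) = 0, so -12 is a root.
Factor out (t + 12): p(t) = (t + 12)·(t^2 + 6t + 5).
The quadratic factors as (t + 5)·(t + 1).
Eigenvalues: -12, -5, -1.

-12, -5, -1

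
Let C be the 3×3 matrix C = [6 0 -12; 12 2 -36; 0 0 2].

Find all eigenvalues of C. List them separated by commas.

2, 2, 6

Set up det(λI - C) = 0.
Expanding the 3×3 determinant: p(λ) = λ^3 - 10λ^2 + 28λ - 24.
Since p(6) = 0, λ = 6 is a root.
Dividing by (λ - 6) leaves λ^2 - 4λ + 4.
The quadratic factor is (λ - 2)^2.
Eigenvalues: 2, 2, 6.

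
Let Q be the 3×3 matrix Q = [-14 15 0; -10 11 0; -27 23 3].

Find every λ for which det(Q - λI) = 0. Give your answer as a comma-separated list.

-4, 1, 3

Compute the characteristic polynomial p(lambda) = det(lambda·I - Q).
Expanding the 3×3 determinant: p(lambda) = lambda^3 - 13·lambda + 12.
Since p(-4) = 0, lambda = -4 is a root.
Factor out (lambda + 4): p(lambda) = (lambda + 4)·(lambda^2 - 4·lambda + 3).
The quadratic factors as (lambda - 1)·(lambda - 3).
Eigenvalues: -4, 1, 3.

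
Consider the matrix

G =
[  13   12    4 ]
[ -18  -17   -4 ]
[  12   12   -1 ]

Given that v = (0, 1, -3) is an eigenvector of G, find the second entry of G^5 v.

First find the eigenvalue: Gv = (0, -5, 15) = -5·(0, 1, -3), so λ = -5.
Then G^5 v = λ^5·v = (-5)^5·(0, 1, -3) = -3125·(0, 1, -3) = (0, -3125, 9375).

-3125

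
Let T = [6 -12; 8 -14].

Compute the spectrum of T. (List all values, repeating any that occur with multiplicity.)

det(T - μI) = (6 - μ)(-14 - μ) - (-12)·(8) = μ^2 + 8μ + 12.
This factors as (μ + 6)·(μ + 2) = 0.
Eigenvalues: -6, -2.

-6, -2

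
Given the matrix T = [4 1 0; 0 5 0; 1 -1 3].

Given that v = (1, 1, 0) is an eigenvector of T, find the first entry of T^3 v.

First find the eigenvalue: Tv = (5, 5, 0) = 5·(1, 1, 0), so λ = 5.
Then T^3 v = λ^3·v = 5^3·(1, 1, 0) = 125·(1, 1, 0) = (125, 125, 0).

125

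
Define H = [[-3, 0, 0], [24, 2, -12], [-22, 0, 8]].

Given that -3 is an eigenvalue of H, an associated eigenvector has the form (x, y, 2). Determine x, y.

We need (H + 3I)v = 0.
H + 3I = [[0, 0, 0], [24, 5, -12], [-22, 0, 11]].
Row 1: (0)·x + (0)·y + (0)·2 = 0
Row 2: (24)·x + (5)·y + (-12)·2 = 0
Row 3: (-22)·x + (0)·y + (11)·2 = 0
Solving gives x = 1, y = 0.
Check: H·(1, 0, 2) = (-3, 0, -6) = -3·(1, 0, 2).

1, 0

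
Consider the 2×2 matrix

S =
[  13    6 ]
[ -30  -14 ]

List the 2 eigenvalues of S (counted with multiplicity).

det(S - λI) = (13 - λ)(-14 - λ) - (6)·(-30) = λ^2 + λ - 2.
This factors as (λ + 2)·(λ - 1) = 0.
Eigenvalues: -2, 1.

-2, 1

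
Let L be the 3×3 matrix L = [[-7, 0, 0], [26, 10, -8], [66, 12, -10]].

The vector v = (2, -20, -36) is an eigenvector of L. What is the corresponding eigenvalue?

-7

Compute Lv: L·(2, -20, -36) = (-14, 140, 252).
Since Lv = λv, compare component 1: -14 = λ·2, so λ = -7.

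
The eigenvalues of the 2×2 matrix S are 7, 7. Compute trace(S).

14

trace(S) is the sum of the eigenvalues: (7) + (7) = 14.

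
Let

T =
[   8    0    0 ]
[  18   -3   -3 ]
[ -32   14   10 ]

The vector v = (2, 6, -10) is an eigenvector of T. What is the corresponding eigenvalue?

Compute Tv: T·(2, 6, -10) = (16, 48, -80).
Since Tv = λv, compare component 1: 16 = λ·2, so λ = 8.

8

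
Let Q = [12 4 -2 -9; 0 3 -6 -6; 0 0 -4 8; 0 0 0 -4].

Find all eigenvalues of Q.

Q is upper triangular, so its eigenvalues are the diagonal entries.
Diagonal: 12, 3, -4, -4.

-4, -4, 3, 12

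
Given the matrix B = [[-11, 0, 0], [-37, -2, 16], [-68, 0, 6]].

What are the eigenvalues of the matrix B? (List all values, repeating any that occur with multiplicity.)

-11, -2, 6

Set up det(tI - B) = 0.
Expanding along the first row, p(t) = t^3 + 7t^2 - 56t - 132.
Rational-root test: t = -2 gives p(-2) = 0.
Dividing by (t + 2) leaves t^2 + 5t - 66.
The quadratic factors as (t + 11)·(t - 6).
Eigenvalues: -11, -2, 6.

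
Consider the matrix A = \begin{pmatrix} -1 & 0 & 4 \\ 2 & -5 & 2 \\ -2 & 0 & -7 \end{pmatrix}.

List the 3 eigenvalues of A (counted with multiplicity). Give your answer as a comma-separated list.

-5, -5, -3

Set up det(λI - A) = 0.
Expanding along the first row, p(λ) = λ^3 + 13λ^2 + 55λ + 75.
Rational-root test: λ = -3 gives p(-3) = 0.
Factor out (λ + 3): p(λ) = (λ + 3)·(λ^2 + 10λ + 25).
The quadratic factor is (λ + 5)^2.
Eigenvalues: -5, -5, -3.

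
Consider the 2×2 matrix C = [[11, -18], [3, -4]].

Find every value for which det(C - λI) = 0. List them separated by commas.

2, 5

det(C - tI) = (11 - t)(-4 - t) - (-18)·(3) = t^2 - 7t + 10.
This factors as (t - 2)·(t - 5) = 0.
Eigenvalues: 2, 5.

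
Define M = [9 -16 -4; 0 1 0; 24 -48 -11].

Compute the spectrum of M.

Compute the characteristic polynomial p(lambda) = det(lambda·I - M).
Expanding along the first row, p(lambda) = lambda^3 + lambda^2 - 5·lambda + 3.
Try lambda = 1: p(1) = 0, so 1 is a root.
Factor out (lambda - 1): p(lambda) = (lambda - 1)·(lambda^2 + 2·lambda - 3).
The quadratic factors as (lambda + 3)·(lambda - 1).
Eigenvalues: -3, 1, 1.

-3, 1, 1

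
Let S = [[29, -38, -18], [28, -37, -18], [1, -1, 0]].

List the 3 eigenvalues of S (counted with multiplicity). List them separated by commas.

Set up det(rI - S) = 0.
Cofactor expansion gives p(r) = r^3 + 8r^2 - 9r.
Since p(0) = 0, r = 0 is a root.
Dividing by r leaves r^2 + 8r - 9.
The quadratic factors as (r + 9)·(r - 1).
Eigenvalues: -9, 0, 1.

-9, 0, 1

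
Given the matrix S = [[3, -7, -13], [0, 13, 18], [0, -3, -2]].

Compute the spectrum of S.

3, 4, 7

Set up det(sI - S) = 0.
Expanding along the first row, p(s) = s^3 - 14s^2 + 61s - 84.
Try s = 7: p(7) = 0, so 7 is a root.
Factor out (s - 7): p(s) = (s - 7)·(s^2 - 7s + 12).
The quadratic factors as (s - 3)·(s - 4).
Eigenvalues: 3, 4, 7.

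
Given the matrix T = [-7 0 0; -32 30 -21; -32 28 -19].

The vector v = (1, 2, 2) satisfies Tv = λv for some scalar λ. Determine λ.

-7

Compute Tv: T·(1, 2, 2) = (-7, -14, -14).
Since Tv = λv, compare component 1: -7 = λ·1, so λ = -7.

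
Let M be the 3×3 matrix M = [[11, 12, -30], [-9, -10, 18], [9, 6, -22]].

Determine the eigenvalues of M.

Compute the characteristic polynomial p(t) = det(tI - M).
Expanding along the first row, p(t) = t^3 + 21t^2 + 138t + 280.
Try t = -4: p(-4) = 0, so -4 is a root.
Dividing by (t + 4) leaves t^2 + 17t + 70.
The quadratic factors as (t + 10)·(t + 7).
Eigenvalues: -10, -7, -4.

-10, -7, -4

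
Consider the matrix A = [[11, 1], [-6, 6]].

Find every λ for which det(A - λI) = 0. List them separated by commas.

det(A - tI) = (11 - t)(6 - t) - (1)·(-6) = t^2 - 17t + 72.
This factors as (t - 8)·(t - 9) = 0.
Eigenvalues: 8, 9.

8, 9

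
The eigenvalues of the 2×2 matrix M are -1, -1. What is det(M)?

det(M) is the product of the eigenvalues: (-1) · (-1) = 1.

1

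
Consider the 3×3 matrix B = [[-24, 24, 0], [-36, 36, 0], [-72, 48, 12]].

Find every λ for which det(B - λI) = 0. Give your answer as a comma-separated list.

Compute the characteristic polynomial p(λ) = det(λI - B).
Expanding along the first row, p(λ) = λ^3 - 24λ^2 + 144λ.
Rational-root test: λ = 0 gives p(0) = 0.
Factor out λ: p(λ) = λ·(λ^2 - 24λ + 144).
The quadratic factor is (λ - 12)^2.
Eigenvalues: 0, 12, 12.

0, 12, 12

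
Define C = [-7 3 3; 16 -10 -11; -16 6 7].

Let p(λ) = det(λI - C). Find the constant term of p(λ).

-28

p(λ) = λ^3 + 10λ^2 + 17λ - 28.
The constant term is -28.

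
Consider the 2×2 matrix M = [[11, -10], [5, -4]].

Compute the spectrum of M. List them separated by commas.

1, 6

det(M - μI) = (11 - μ)(-4 - μ) - (-10)·(5) = μ^2 - 7μ + 6.
This factors as (μ - 1)·(μ - 6) = 0.
Eigenvalues: 1, 6.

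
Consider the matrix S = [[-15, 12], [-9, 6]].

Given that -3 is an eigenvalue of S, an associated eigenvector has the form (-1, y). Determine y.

We need (S + 3I)v = 0.
S + 3I = [[-12, 12], [-9, 9]].
Row 1: (-12)·-1 + (12)·y = 0
Row 2: (-9)·-1 + (9)·y = 0
Solving gives y = -1.
Check: S·(-1, -1) = (3, 3) = -3·(-1, -1).

-1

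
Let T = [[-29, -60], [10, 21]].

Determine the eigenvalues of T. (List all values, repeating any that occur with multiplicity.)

det(T - λI) = (-29 - λ)(21 - λ) - (-60)·(10) = λ^2 + 8λ - 9.
This factors as (λ + 9)·(λ - 1) = 0.
Eigenvalues: -9, 1.

-9, 1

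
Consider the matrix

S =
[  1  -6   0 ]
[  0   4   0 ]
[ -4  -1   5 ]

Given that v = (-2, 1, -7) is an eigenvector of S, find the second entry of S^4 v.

First find the eigenvalue: Sv = (-8, 4, -28) = 4·(-2, 1, -7), so λ = 4.
Then S^4 v = λ^4·v = 4^4·(-2, 1, -7) = 256·(-2, 1, -7) = (-512, 256, -1792).

256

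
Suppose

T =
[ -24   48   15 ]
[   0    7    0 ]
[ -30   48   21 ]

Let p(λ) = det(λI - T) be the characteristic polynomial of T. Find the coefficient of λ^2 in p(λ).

The coefficient of λ^2 of det(λI - T) is −trace(T).
trace(T) = (-24) + (7) + (21) = 4, so the coefficient is -4.

-4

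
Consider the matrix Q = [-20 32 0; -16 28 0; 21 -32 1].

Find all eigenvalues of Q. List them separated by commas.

Compute the characteristic polynomial p(t) = det(tI - Q).
Cofactor expansion gives p(t) = t^3 - 9t^2 - 40t + 48.
Since p(-4) = 0, t = -4 is a root.
Factor out (t + 4): p(t) = (t + 4)·(t^2 - 13t + 12).
The quadratic factors as (t - 1)·(t - 12).
Eigenvalues: -4, 1, 12.

-4, 1, 12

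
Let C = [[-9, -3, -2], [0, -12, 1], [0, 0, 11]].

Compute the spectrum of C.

C is upper triangular, so its eigenvalues are the diagonal entries.
Diagonal: -9, -12, 11.

-12, -9, 11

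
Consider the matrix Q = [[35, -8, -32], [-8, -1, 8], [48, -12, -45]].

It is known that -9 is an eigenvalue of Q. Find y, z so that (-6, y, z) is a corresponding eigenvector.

We need (Q + 9I)v = 0.
Q + 9I = [[44, -8, -32], [-8, 8, 8], [48, -12, -36]].
Row 1: (44)·-6 + (-8)·y + (-32)·z = 0
Row 2: (-8)·-6 + (8)·y + (8)·z = 0
Row 3: (48)·-6 + (-12)·y + (-36)·z = 0
Solving gives y = 3, z = -9.
Check: Q·(-6, 3, -9) = (54, -27, 81) = -9·(-6, 3, -9).

3, -9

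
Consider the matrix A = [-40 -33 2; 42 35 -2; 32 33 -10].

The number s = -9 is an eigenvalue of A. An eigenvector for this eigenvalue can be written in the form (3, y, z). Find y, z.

We need (A + 9I)v = 0.
A + 9I = [[-31, -33, 2], [42, 44, -2], [32, 33, -1]].
Row 1: (-31)·3 + (-33)·y + (2)·z = 0
Row 2: (42)·3 + (44)·y + (-2)·z = 0
Row 3: (32)·3 + (33)·y + (-1)·z = 0
Solving gives y = -3, z = -3.
Check: A·(3, -3, -3) = (-27, 27, 27) = -9·(3, -3, -3).

-3, -3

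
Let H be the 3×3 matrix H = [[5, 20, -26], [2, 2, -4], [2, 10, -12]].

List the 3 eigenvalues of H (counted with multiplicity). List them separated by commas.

Compute the characteristic polynomial p(s) = det(sI - H).
Cofactor expansion gives p(s) = s^3 + 5s^2 - 22s + 16.
Try s = -8: p(-8) = 0, so -8 is a root.
Factor out (s + 8): p(s) = (s + 8)·(s^2 - 3s + 2).
The quadratic factors as (s - 1)·(s - 2).
Eigenvalues: -8, 1, 2.

-8, 1, 2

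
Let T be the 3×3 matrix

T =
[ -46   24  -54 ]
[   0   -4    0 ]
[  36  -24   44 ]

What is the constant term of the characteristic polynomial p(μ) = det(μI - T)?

p(0) = det(0·I − T) = det(−T) = (−1)^3·det(T).
det(T) = 320, so p(0) = -320.

-320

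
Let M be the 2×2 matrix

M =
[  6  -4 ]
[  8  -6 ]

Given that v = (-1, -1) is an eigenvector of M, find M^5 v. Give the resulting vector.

First find the eigenvalue: Mv = (-2, -2) = 2·(-1, -1), so λ = 2.
Then M^5 v = λ^5·v = 2^5·(-1, -1) = 32·(-1, -1) = (-32, -32).

(-32, -32)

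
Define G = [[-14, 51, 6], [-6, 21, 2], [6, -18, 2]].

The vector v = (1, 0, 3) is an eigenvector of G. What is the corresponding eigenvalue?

4

Compute Gv: G·(1, 0, 3) = (4, 0, 12).
Since Gv = λv, compare component 1: 4 = λ·1, so λ = 4.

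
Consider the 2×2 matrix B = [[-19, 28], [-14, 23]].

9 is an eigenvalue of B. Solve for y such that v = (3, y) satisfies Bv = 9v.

We need (B - 9I)v = 0.
B - 9I = [[-28, 28], [-14, 14]].
Row 1: (-28)·3 + (28)·y = 0
Row 2: (-14)·3 + (14)·y = 0
Solving gives y = 3.
Check: B·(3, 3) = (27, 27) = 9·(3, 3).

3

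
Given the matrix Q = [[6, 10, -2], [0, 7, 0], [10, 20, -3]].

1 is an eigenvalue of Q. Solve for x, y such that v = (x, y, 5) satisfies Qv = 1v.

We need (Q - 1I)v = 0.
Q - 1I = [[5, 10, -2], [0, 6, 0], [10, 20, -4]].
Row 1: (5)·x + (10)·y + (-2)·5 = 0
Row 2: (0)·x + (6)·y + (0)·5 = 0
Row 3: (10)·x + (20)·y + (-4)·5 = 0
Solving gives x = 2, y = 0.
Check: Q·(2, 0, 5) = (2, 0, 5) = 1·(2, 0, 5).

2, 0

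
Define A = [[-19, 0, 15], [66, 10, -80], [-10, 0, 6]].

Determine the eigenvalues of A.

-9, -4, 10

Set up det(tI - A) = 0.
Cofactor expansion gives p(t) = t^3 + 3t^2 - 94t - 360.
Rational-root test: t = -9 gives p(-9) = 0.
Factor out (t + 9): p(t) = (t + 9)·(t^2 - 6t - 40).
The quadratic factors as (t + 4)·(t - 10).
Eigenvalues: -9, -4, 10.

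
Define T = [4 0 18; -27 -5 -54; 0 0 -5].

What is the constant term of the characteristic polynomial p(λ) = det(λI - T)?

p(0) = det(0·I − T) = det(−T) = (−1)^3·det(T).
det(T) = 100, so p(0) = -100.

-100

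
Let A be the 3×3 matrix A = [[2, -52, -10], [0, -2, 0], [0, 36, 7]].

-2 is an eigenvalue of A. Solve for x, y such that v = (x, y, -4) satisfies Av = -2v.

We need (A + 2I)v = 0.
A + 2I = [[4, -52, -10], [0, 0, 0], [0, 36, 9]].
Row 1: (4)·x + (-52)·y + (-10)·-4 = 0
Row 2: (0)·x + (0)·y + (0)·-4 = 0
Row 3: (0)·x + (36)·y + (9)·-4 = 0
Solving gives x = 3, y = 1.
Check: A·(3, 1, -4) = (-6, -2, 8) = -2·(3, 1, -4).

3, 1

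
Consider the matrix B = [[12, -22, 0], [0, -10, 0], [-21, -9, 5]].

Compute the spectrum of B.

Compute the characteristic polynomial p(λ) = det(λI - B).
Cofactor expansion gives p(λ) = λ^3 - 7λ^2 - 110λ + 600.
Since p(-10) = 0, λ = -10 is a root.
Dividing by (λ + 10) leaves λ^2 - 17λ + 60.
The quadratic factors as (λ - 5)·(λ - 12).
Eigenvalues: -10, 5, 12.

-10, 5, 12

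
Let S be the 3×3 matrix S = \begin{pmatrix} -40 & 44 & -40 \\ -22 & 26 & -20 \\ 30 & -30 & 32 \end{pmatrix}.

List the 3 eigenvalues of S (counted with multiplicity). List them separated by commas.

2, 4, 12

Compute the characteristic polynomial p(λ) = det(λI - S).
Expanding the 3×3 determinant: p(λ) = λ^3 - 18λ^2 + 80λ - 96.
Rational-root test: λ = 2 gives p(2) = 0.
Dividing by (λ - 2) leaves λ^2 - 16λ + 48.
The quadratic factors as (λ - 4)·(λ - 12).
Eigenvalues: 2, 4, 12.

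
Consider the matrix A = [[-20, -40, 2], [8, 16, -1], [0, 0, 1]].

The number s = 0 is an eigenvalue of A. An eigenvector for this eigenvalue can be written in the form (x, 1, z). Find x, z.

-2, 0

We need (A)v = 0.
A = [[-20, -40, 2], [8, 16, -1], [0, 0, 1]].
Row 1: (-20)·x + (-40)·1 + (2)·z = 0
Row 2: (8)·x + (16)·1 + (-1)·z = 0
Row 3: (0)·x + (0)·1 + (1)·z = 0
Solving gives x = -2, z = 0.
Check: A·(-2, 1, 0) = (0, 0, 0) = 0·(-2, 1, 0).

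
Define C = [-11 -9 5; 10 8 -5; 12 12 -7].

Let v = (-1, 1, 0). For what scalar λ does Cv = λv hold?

-2

Compute Cv: C·(-1, 1, 0) = (2, -2, 0).
Since Cv = λv, compare component 1: 2 = λ·-1, so λ = -2.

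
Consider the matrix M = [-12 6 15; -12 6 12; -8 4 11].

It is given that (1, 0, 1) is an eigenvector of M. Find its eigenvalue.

3

Compute Mv: M·(1, 0, 1) = (3, 0, 3).
Since Mv = λv, compare component 1: 3 = λ·1, so λ = 3.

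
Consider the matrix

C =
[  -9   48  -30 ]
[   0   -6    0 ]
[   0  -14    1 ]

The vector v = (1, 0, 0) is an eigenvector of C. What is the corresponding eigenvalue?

-9

Compute Cv: C·(1, 0, 0) = (-9, 0, 0).
Since Cv = λv, compare component 1: -9 = λ·1, so λ = -9.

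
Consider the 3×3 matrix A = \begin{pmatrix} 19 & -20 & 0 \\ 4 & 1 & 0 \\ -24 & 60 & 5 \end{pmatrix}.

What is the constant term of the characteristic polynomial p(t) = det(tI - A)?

p(0) = det(0·I − A) = det(−A) = (−1)^3·det(A).
det(A) = 495, so p(0) = -495.

-495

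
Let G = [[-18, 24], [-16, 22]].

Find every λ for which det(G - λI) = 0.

det(G - sI) = (-18 - s)(22 - s) - (24)·(-16) = s^2 - 4s - 12.
This factors as (s + 2)·(s - 6) = 0.
Eigenvalues: -2, 6.

-2, 6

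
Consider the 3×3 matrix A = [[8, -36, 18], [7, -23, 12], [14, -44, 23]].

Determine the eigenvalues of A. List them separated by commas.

-1, 1, 8

Compute the characteristic polynomial p(s) = det(sI - A).
Expanding the 3×3 determinant: p(s) = s^3 - 8s^2 - s + 8.
Try s = 8: p(8) = 0, so 8 is a root.
Factor out (s - 8): p(s) = (s - 8)·(s^2 - 1).
The quadratic factors as (s + 1)·(s - 1).
Eigenvalues: -1, 1, 8.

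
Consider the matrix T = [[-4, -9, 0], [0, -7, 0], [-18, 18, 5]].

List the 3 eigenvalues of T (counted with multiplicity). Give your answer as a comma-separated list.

Set up det(rI - T) = 0.
Expanding the 3×3 determinant: p(r) = r^3 + 6r^2 - 27r - 140.
Try r = -4: p(-4) = 0, so -4 is a root.
Dividing by (r + 4) leaves r^2 + 2r - 35.
The quadratic factors as (r + 7)·(r - 5).
Eigenvalues: -7, -4, 5.

-7, -4, 5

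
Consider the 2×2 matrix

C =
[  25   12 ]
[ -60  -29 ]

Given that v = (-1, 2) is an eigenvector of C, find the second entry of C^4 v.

First find the eigenvalue: Cv = (-1, 2) = 1·(-1, 2), so λ = 1.
Then C^4 v = λ^4·v = 1^4·(-1, 2) = 1·(-1, 2) = (-1, 2).

2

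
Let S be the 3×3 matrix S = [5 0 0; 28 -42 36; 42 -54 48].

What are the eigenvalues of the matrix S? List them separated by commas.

-6, 5, 12

The characteristic polynomial is p(r) = det(rI - S).
Expanding the 3×3 determinant: p(r) = r^3 - 11r^2 - 42r + 360.
Try r = 5: p(5) = 0, so 5 is a root.
Factor out (r - 5): p(r) = (r - 5)·(r^2 - 6r - 72).
The quadratic factors as (r + 6)·(r - 12).
Eigenvalues: -6, 5, 12.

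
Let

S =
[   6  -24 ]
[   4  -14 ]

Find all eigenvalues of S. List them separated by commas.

-6, -2

det(S - μI) = (6 - μ)(-14 - μ) - (-24)·(4) = μ^2 + 8μ + 12.
This factors as (μ + 6)·(μ + 2) = 0.
Eigenvalues: -6, -2.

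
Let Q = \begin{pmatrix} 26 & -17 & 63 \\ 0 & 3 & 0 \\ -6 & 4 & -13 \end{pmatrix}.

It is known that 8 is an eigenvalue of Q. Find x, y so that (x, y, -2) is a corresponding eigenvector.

We need (Q - 8I)v = 0.
Q - 8I = [[18, -17, 63], [0, -5, 0], [-6, 4, -21]].
Row 1: (18)·x + (-17)·y + (63)·-2 = 0
Row 2: (0)·x + (-5)·y + (0)·-2 = 0
Row 3: (-6)·x + (4)·y + (-21)·-2 = 0
Solving gives x = 7, y = 0.
Check: Q·(7, 0, -2) = (56, 0, -16) = 8·(7, 0, -2).

7, 0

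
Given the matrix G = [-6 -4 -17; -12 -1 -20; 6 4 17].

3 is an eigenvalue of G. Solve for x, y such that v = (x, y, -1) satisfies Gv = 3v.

We need (G - 3I)v = 0.
G - 3I = [[-9, -4, -17], [-12, -4, -20], [6, 4, 14]].
Row 1: (-9)·x + (-4)·y + (-17)·-1 = 0
Row 2: (-12)·x + (-4)·y + (-20)·-1 = 0
Row 3: (6)·x + (4)·y + (14)·-1 = 0
Solving gives x = 1, y = 2.
Check: G·(1, 2, -1) = (3, 6, -3) = 3·(1, 2, -1).

1, 2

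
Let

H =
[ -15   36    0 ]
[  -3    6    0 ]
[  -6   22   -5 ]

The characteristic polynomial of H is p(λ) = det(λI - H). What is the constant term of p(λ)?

p(λ) = λ^3 + 14λ^2 + 63λ + 90.
The constant term is 90.

90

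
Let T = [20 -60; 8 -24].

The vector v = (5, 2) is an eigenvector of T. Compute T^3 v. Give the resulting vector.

First find the eigenvalue: Tv = (-20, -8) = -4·(5, 2), so λ = -4.
Then T^3 v = λ^3·v = (-4)^3·(5, 2) = -64·(5, 2) = (-320, -128).

(-320, -128)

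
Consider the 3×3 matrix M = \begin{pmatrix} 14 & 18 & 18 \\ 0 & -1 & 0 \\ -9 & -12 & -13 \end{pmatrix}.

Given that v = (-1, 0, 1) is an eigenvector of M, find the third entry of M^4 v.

First find the eigenvalue: Mv = (4, 0, -4) = -4·(-1, 0, 1), so λ = -4.
Then M^4 v = λ^4·v = (-4)^4·(-1, 0, 1) = 256·(-1, 0, 1) = (-256, 0, 256).

256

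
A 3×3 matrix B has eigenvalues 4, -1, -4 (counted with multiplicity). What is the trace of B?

trace(B) is the sum of the eigenvalues: (4) + (-1) + (-4) = -1.

-1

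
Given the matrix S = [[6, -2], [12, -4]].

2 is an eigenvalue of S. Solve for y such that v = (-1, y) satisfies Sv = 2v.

We need (S - 2I)v = 0.
S - 2I = [[4, -2], [12, -6]].
Row 1: (4)·-1 + (-2)·y = 0
Row 2: (12)·-1 + (-6)·y = 0
Solving gives y = -2.
Check: S·(-1, -2) = (-2, -4) = 2·(-1, -2).

-2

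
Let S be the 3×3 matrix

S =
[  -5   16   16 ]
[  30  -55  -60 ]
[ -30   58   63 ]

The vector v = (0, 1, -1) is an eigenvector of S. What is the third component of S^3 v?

-125

First find the eigenvalue: Sv = (0, 5, -5) = 5·(0, 1, -1), so λ = 5.
Then S^3 v = λ^3·v = 5^3·(0, 1, -1) = 125·(0, 1, -1) = (0, 125, -125).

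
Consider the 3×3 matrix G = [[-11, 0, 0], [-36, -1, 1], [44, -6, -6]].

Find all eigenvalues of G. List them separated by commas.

The characteristic polynomial is p(s) = det(sI - G).
Expanding the 3×3 determinant: p(s) = s^3 + 18s^2 + 89s + 132.
Since p(-11) = 0, s = -11 is a root.
Dividing by (s + 11) leaves s^2 + 7s + 12.
The quadratic factors as (s + 4)·(s + 3).
Eigenvalues: -11, -4, -3.

-11, -4, -3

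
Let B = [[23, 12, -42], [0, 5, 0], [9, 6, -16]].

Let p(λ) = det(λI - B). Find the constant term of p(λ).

-50

p(λ) = λ^3 - 12λ^2 + 45λ - 50.
The constant term is -50.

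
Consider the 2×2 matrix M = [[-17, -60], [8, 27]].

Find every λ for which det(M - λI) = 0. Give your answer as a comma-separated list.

det(M - μI) = (-17 - μ)(27 - μ) - (-60)·(8) = μ^2 - 10μ + 21.
This factors as (μ - 3)·(μ - 7) = 0.
Eigenvalues: 3, 7.

3, 7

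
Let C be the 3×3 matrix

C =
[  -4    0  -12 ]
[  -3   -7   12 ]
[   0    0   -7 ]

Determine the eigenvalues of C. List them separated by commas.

-7, -7, -4

Set up det(λI - C) = 0.
Cofactor expansion gives p(λ) = λ^3 + 18λ^2 + 105λ + 196.
Try λ = -7: p(-7) = 0, so -7 is a root.
Factor out (λ + 7): p(λ) = (λ + 7)·(λ^2 + 11λ + 28).
The quadratic factors as (λ + 7)·(λ + 4).
Eigenvalues: -7, -7, -4.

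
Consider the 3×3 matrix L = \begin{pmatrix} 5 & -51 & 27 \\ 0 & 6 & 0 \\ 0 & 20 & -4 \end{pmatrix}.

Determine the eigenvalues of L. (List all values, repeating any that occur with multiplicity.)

-4, 5, 6

Set up det(λI - L) = 0.
Cofactor expansion gives p(λ) = λ^3 - 7λ^2 - 14λ + 120.
Try λ = 5: p(5) = 0, so 5 is a root.
Dividing by (λ - 5) leaves λ^2 - 2λ - 24.
The quadratic factors as (λ + 4)·(λ - 6).
Eigenvalues: -4, 5, 6.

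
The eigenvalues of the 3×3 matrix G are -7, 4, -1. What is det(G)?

det(G) is the product of the eigenvalues: (-7) · (4) · (-1) = 28.

28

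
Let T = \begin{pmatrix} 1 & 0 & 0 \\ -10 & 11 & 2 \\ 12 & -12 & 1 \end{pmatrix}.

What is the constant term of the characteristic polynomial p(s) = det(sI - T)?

p(0) = det(0·I − T) = det(−T) = (−1)^3·det(T).
det(T) = 35, so p(0) = -35.

-35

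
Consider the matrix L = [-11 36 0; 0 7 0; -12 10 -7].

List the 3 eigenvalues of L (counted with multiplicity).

The characteristic polynomial is p(λ) = det(λI - L).
Expanding the 3×3 determinant: p(λ) = λ^3 + 11λ^2 - 49λ - 539.
Since p(-11) = 0, λ = -11 is a root.
Dividing by (λ + 11) leaves λ^2 - 49.
The quadratic factors as (λ + 7)·(λ - 7).
Eigenvalues: -11, -7, 7.

-11, -7, 7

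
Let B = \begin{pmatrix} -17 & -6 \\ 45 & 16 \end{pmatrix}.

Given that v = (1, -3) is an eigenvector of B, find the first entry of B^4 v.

1

First find the eigenvalue: Bv = (1, -3) = 1·(1, -3), so λ = 1.
Then B^4 v = λ^4·v = 1^4·(1, -3) = 1·(1, -3) = (1, -3).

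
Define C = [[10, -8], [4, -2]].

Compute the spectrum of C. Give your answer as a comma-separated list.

2, 6

det(C - μI) = (10 - μ)(-2 - μ) - (-8)·(4) = μ^2 - 8μ + 12.
This factors as (μ - 2)·(μ - 6) = 0.
Eigenvalues: 2, 6.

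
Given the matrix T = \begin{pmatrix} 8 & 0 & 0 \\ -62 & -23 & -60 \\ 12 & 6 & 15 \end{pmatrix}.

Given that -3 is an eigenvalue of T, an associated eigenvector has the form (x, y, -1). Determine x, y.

We need (T + 3I)v = 0.
T + 3I = [[11, 0, 0], [-62, -20, -60], [12, 6, 18]].
Row 1: (11)·x + (0)·y + (0)·-1 = 0
Row 2: (-62)·x + (-20)·y + (-60)·-1 = 0
Row 3: (12)·x + (6)·y + (18)·-1 = 0
Solving gives x = 0, y = 3.
Check: T·(0, 3, -1) = (0, -9, 3) = -3·(0, 3, -1).

0, 3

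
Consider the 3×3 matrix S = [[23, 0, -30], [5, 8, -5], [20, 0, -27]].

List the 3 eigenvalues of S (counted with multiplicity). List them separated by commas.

-7, 3, 8

Set up det(λI - S) = 0.
Expanding the 3×3 determinant: p(λ) = λ^3 - 4λ^2 - 53λ + 168.
Rational-root test: λ = 3 gives p(3) = 0.
Dividing by (λ - 3) leaves λ^2 - λ - 56.
The quadratic factors as (λ + 7)·(λ - 8).
Eigenvalues: -7, 3, 8.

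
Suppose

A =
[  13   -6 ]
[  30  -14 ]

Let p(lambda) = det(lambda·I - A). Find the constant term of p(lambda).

-2

p(lambda) = lambda^2 + lambda - 2.
The constant term is -2.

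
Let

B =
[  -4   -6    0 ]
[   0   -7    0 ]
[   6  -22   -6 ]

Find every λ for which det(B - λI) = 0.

-7, -6, -4

Compute the characteristic polynomial p(λ) = det(λI - B).
Expanding the 3×3 determinant: p(λ) = λ^3 + 17λ^2 + 94λ + 168.
Since p(-4) = 0, λ = -4 is a root.
Dividing by (λ + 4) leaves λ^2 + 13λ + 42.
The quadratic factors as (λ + 7)·(λ + 6).
Eigenvalues: -7, -6, -4.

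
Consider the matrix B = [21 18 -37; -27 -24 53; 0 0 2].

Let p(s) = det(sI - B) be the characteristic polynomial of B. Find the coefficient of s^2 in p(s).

1

The coefficient of s^2 of det(sI - B) is −trace(B).
trace(B) = (21) + (-24) + (2) = -1, so the coefficient is 1.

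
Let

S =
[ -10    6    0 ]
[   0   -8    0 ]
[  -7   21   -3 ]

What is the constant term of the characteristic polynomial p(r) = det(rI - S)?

240

p(0) = det(0·I − S) = det(−S) = (−1)^3·det(S).
det(S) = -240, so p(0) = 240.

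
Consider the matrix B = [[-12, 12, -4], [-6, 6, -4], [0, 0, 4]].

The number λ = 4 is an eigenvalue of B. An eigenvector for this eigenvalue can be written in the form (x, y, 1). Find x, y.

We need (B - 4I)v = 0.
B - 4I = [[-16, 12, -4], [-6, 2, -4], [0, 0, 0]].
Row 1: (-16)·x + (12)·y + (-4)·1 = 0
Row 2: (-6)·x + (2)·y + (-4)·1 = 0
Row 3: (0)·x + (0)·y + (0)·1 = 0
Solving gives x = -1, y = -1.
Check: B·(-1, -1, 1) = (-4, -4, 4) = 4·(-1, -1, 1).

-1, -1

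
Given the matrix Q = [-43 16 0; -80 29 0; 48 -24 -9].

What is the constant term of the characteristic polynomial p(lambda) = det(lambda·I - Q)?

p(0) = det(0·I − Q) = det(−Q) = (−1)^3·det(Q).
det(Q) = -297, so p(0) = 297.

297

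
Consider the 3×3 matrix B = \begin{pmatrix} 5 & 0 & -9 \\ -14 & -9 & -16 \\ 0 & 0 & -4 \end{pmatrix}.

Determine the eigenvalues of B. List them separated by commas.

Set up det(λI - B) = 0.
Expanding the 3×3 determinant: p(λ) = λ^3 + 8λ^2 - 29λ - 180.
Try λ = -4: p(-4) = 0, so -4 is a root.
Dividing by (λ + 4) leaves λ^2 + 4λ - 45.
The quadratic factors as (λ + 9)·(λ - 5).
Eigenvalues: -9, -4, 5.

-9, -4, 5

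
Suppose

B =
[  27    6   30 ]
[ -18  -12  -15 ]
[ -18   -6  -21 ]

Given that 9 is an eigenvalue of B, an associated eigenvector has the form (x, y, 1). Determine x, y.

We need (B - 9I)v = 0.
B - 9I = [[18, 6, 30], [-18, -21, -15], [-18, -6, -30]].
Row 1: (18)·x + (6)·y + (30)·1 = 0
Row 2: (-18)·x + (-21)·y + (-15)·1 = 0
Row 3: (-18)·x + (-6)·y + (-30)·1 = 0
Solving gives x = -2, y = 1.
Check: B·(-2, 1, 1) = (-18, 9, 9) = 9·(-2, 1, 1).

-2, 1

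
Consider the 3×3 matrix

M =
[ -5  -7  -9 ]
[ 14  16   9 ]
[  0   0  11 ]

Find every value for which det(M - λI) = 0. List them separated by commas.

Compute the characteristic polynomial p(λ) = det(λI - M).
Cofactor expansion gives p(λ) = λ^3 - 22λ^2 + 139λ - 198.
Since p(11) = 0, λ = 11 is a root.
Factor out (λ - 11): p(λ) = (λ - 11)·(λ^2 - 11λ + 18).
The quadratic factors as (λ - 2)·(λ - 9).
Eigenvalues: 2, 9, 11.

2, 9, 11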